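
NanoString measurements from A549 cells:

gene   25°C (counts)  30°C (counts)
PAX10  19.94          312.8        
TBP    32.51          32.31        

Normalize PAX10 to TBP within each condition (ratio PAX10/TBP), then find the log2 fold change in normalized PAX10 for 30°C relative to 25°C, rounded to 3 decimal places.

PAX10/TBP (25°C) = 19.94 / 32.51 = 0.61335
PAX10/TBP (30°C) = 312.8 / 32.31 = 9.6812
Fold change = 9.6812 / 0.61335 = 15.7842
log2(15.7842) = 3.9804

3.980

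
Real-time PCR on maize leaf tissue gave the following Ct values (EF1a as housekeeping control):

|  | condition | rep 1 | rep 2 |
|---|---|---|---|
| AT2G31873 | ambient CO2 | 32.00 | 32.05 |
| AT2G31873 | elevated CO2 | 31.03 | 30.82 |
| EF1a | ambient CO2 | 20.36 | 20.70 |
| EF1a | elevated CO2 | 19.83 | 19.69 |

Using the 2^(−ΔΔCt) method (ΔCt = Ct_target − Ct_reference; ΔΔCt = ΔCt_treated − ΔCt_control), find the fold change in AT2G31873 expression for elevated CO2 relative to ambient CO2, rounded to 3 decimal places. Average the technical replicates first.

1.257

Mean Ct: AT2G31873 ambient CO2 32.025; AT2G31873 elevated CO2 30.925; EF1a ambient CO2 20.530; EF1a elevated CO2 19.760
ΔCt(ambient CO2) = 32.025 − 20.530 = 11.495
ΔCt(elevated CO2) = 30.925 − 19.760 = 11.165
ΔΔCt = 11.165 − 11.495 = -0.330
Fold change = 2^(−(-0.330)) = 2^0.330 = 1.2570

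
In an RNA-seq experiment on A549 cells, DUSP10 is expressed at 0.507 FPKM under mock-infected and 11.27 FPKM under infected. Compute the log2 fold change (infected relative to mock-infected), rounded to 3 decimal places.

4.474

Fold change = 11.27 / 0.507 = 22.2288
log2(22.2288) = 4.4744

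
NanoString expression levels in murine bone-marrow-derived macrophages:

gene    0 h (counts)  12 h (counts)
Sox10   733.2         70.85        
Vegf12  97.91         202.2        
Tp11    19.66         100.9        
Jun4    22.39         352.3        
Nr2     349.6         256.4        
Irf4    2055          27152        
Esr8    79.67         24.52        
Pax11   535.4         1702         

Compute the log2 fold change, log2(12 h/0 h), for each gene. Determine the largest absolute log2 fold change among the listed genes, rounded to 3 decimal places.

3.976

log2(70.85/733.2) = -3.371  (Sox10)
log2(202.2/97.91) = 1.046  (Vegf12)
log2(100.9/19.66) = 2.360  (Tp11)
log2(352.3/22.39) = 3.976  (Jun4)
log2(256.4/349.6) = -0.447  (Nr2)
log2(27152/2055) = 3.724  (Irf4)
log2(24.52/79.67) = -1.700  (Esr8)
log2(1702/535.4) = 1.669  (Pax11)
The largest magnitude belongs to Jun4.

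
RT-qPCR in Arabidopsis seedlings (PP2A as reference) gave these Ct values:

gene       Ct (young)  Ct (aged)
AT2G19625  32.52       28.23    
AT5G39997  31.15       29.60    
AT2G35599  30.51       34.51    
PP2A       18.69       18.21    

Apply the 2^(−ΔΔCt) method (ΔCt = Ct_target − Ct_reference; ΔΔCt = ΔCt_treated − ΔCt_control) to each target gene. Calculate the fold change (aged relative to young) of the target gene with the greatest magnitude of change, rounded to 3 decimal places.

AT2G19625: ΔΔCt = (28.23−18.21) − (32.52−18.69) = 10.02 − 13.83 = -3.81; fold change = 2^3.81 = 14.026
AT5G39997: ΔΔCt = (29.60−18.21) − (31.15−18.69) = 11.39 − 12.46 = -1.07; fold change = 2^1.07 = 2.099
AT2G35599: ΔΔCt = (34.51−18.21) − (30.51−18.69) = 16.30 − 11.82 = 4.48; fold change = 2^-4.48 = 0.045
AT2G35599 has the largest |ΔΔCt| = 4.48.

0.045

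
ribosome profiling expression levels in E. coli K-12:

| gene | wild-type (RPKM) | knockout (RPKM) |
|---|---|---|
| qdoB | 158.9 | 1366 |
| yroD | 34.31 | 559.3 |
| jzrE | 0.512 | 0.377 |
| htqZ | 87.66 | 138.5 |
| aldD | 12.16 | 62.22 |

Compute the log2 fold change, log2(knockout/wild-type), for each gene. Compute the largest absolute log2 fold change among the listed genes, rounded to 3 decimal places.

4.027

log2(1366/158.9) = 3.104  (qdoB)
log2(559.3/34.31) = 4.027  (yroD)
log2(0.377/0.512) = -0.442  (jzrE)
log2(138.5/87.66) = 0.660  (htqZ)
log2(62.22/12.16) = 2.355  (aldD)
The largest magnitude belongs to yroD.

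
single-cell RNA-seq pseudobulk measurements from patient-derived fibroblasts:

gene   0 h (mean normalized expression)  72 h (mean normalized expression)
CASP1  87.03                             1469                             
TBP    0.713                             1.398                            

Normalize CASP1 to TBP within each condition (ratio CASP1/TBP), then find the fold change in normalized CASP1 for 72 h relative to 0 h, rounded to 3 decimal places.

8.609

CASP1/TBP (0 h) = 87.03 / 0.713 = 122.06
CASP1/TBP (72 h) = 1469 / 1.398 = 1050.8
Fold change = 1050.8 / 122.06 = 8.6087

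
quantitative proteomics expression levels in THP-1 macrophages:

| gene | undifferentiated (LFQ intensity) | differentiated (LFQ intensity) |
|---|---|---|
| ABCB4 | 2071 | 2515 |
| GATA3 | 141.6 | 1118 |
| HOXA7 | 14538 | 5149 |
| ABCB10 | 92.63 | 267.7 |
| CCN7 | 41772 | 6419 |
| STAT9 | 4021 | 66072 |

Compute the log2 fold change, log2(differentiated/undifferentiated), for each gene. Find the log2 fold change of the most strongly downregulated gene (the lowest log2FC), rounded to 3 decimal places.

log2(2515/2071) = 0.280  (ABCB4)
log2(1118/141.6) = 2.981  (GATA3)
log2(5149/14538) = -1.497  (HOXA7)
log2(267.7/92.63) = 1.531  (ABCB10)
log2(6419/41772) = -2.702  (CCN7)
log2(66072/4021) = 4.038  (STAT9)
CCN7 is most strongly downregulated.

-2.702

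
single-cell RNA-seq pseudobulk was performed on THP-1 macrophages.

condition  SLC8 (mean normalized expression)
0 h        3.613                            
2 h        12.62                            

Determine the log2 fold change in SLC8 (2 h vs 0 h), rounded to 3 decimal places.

1.804

Fold change = 12.62 / 3.613 = 3.4929
log2(3.4929) = 1.8044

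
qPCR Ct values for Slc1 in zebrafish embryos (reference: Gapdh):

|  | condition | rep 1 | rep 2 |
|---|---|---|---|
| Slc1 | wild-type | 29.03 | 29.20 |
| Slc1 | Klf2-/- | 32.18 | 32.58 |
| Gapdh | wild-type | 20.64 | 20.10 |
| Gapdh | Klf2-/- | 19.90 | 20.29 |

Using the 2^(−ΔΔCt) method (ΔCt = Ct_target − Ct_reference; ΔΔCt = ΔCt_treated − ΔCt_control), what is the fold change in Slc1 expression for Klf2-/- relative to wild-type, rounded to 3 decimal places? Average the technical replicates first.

Mean Ct: Slc1 wild-type 29.115; Slc1 Klf2-/- 32.380; Gapdh wild-type 20.370; Gapdh Klf2-/- 20.095
ΔCt(wild-type) = 29.115 − 20.370 = 8.745
ΔCt(Klf2-/-) = 32.380 − 20.095 = 12.285
ΔΔCt = 12.285 − 8.745 = 3.540
Fold change = 2^(−3.540) = 0.0860

0.086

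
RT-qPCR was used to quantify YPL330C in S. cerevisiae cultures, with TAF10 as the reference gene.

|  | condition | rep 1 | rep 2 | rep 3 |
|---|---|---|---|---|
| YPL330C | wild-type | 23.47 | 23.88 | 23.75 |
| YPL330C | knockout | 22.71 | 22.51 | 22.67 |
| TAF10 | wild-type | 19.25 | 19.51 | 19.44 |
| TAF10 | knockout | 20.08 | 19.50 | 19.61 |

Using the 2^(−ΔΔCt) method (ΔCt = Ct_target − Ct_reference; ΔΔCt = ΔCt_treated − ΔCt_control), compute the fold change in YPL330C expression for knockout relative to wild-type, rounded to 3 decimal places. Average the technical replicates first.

Mean Ct: YPL330C wild-type 23.700; YPL330C knockout 22.630; TAF10 wild-type 19.400; TAF10 knockout 19.730
ΔCt(wild-type) = 23.700 − 19.400 = 4.300
ΔCt(knockout) = 22.630 − 19.730 = 2.900
ΔΔCt = 2.900 − 4.300 = -1.400
Fold change = 2^(−(-1.400)) = 2^1.400 = 2.6390

2.639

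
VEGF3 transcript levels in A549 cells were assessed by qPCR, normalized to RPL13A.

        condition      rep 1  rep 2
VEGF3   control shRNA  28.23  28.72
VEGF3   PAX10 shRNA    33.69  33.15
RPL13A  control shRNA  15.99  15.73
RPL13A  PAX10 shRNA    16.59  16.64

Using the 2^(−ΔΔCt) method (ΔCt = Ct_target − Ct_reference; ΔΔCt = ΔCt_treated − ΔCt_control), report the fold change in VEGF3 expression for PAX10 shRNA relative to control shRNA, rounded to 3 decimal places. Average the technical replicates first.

Mean Ct: VEGF3 control shRNA 28.475; VEGF3 PAX10 shRNA 33.420; RPL13A control shRNA 15.860; RPL13A PAX10 shRNA 16.615
ΔCt(control shRNA) = 28.475 − 15.860 = 12.615
ΔCt(PAX10 shRNA) = 33.420 − 16.615 = 16.805
ΔΔCt = 16.805 − 12.615 = 4.190
Fold change = 2^(−4.190) = 0.0548

0.055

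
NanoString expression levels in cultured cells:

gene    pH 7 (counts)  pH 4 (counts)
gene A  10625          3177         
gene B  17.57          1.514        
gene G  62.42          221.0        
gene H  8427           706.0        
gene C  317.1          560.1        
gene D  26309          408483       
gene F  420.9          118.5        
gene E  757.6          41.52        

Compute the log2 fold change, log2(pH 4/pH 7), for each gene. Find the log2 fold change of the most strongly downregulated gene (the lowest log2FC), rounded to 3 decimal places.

log2(3177/10625) = -1.742  (gene A)
log2(1.514/17.57) = -3.537  (gene B)
log2(221.0/62.42) = 1.824  (gene G)
log2(706.0/8427) = -3.577  (gene H)
log2(560.1/317.1) = 0.821  (gene C)
log2(408483/26309) = 3.957  (gene D)
log2(118.5/420.9) = -1.829  (gene F)
log2(41.52/757.6) = -4.190  (gene E)
gene E is most strongly downregulated.

-4.190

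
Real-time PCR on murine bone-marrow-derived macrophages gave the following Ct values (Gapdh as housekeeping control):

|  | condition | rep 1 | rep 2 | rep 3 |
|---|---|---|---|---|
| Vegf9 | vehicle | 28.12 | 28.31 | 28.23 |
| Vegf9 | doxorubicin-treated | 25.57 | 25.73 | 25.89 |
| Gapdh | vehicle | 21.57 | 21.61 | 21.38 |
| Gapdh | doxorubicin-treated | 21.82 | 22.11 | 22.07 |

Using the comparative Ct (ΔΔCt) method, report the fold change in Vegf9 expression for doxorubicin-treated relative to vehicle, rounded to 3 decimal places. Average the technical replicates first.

Mean Ct: Vegf9 vehicle 28.220; Vegf9 doxorubicin-treated 25.730; Gapdh vehicle 21.520; Gapdh doxorubicin-treated 22.000
ΔCt(vehicle) = 28.220 − 21.520 = 6.700
ΔCt(doxorubicin-treated) = 25.730 − 22.000 = 3.730
ΔΔCt = 3.730 − 6.700 = -2.970
Fold change = 2^(−(-2.970)) = 2^2.970 = 7.8354

7.835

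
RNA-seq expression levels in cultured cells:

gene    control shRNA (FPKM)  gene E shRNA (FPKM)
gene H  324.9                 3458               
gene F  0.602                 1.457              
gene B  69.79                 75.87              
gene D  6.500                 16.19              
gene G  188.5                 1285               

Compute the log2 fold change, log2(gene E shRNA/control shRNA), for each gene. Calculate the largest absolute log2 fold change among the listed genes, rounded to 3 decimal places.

log2(3458/324.9) = 3.412  (gene H)
log2(1.457/0.602) = 1.275  (gene F)
log2(75.87/69.79) = 0.121  (gene B)
log2(16.19/6.500) = 1.317  (gene D)
log2(1285/188.5) = 2.769  (gene G)
The largest magnitude belongs to gene H.

3.412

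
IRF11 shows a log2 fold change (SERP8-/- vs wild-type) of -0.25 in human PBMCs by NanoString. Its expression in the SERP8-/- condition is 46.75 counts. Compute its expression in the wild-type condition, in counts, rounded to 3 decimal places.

Fold change = 2^(-0.25) = 0.8409
wild-type expression = 46.75 / 0.8409 = 55.595

55.595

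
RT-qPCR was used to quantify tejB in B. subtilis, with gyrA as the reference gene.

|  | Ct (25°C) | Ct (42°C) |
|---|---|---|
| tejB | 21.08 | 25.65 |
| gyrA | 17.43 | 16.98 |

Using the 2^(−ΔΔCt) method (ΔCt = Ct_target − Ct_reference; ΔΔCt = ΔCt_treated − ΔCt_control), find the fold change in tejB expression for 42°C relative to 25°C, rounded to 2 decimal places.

ΔCt(25°C) = 21.080 − 17.430 = 3.650
ΔCt(42°C) = 25.650 − 16.980 = 8.670
ΔΔCt = 8.670 − 3.650 = 5.020
Fold change = 2^(−5.020) = 0.031

0.03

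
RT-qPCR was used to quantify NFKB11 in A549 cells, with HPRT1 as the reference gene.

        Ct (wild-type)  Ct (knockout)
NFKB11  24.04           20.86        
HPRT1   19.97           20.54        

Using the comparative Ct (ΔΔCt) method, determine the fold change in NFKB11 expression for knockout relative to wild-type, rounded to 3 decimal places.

ΔCt(wild-type) = 24.040 − 19.970 = 4.070
ΔCt(knockout) = 20.860 − 20.540 = 0.320
ΔΔCt = 0.320 − 4.070 = -3.750
Fold change = 2^(−(-3.750)) = 2^3.750 = 13.4543

13.454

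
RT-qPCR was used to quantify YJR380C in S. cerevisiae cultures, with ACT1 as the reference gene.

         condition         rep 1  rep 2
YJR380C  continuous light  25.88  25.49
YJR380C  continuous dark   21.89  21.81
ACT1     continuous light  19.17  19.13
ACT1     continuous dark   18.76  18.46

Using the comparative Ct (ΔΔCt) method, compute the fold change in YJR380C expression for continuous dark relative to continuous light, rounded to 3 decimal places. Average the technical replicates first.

9.815

Mean Ct: YJR380C continuous light 25.685; YJR380C continuous dark 21.850; ACT1 continuous light 19.150; ACT1 continuous dark 18.610
ΔCt(continuous light) = 25.685 − 19.150 = 6.535
ΔCt(continuous dark) = 21.850 − 18.610 = 3.240
ΔΔCt = 3.240 − 6.535 = -3.295
Fold change = 2^(−(-3.295)) = 2^3.295 = 9.8151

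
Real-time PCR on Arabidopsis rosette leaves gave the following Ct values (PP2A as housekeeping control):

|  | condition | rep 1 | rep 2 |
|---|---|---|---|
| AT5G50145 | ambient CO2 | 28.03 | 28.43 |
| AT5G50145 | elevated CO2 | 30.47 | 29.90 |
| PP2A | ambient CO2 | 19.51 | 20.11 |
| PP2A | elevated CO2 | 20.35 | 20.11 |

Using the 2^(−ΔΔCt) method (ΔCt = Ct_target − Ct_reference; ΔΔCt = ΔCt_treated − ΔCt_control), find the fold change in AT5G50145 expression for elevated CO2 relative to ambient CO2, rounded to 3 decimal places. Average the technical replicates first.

0.345

Mean Ct: AT5G50145 ambient CO2 28.230; AT5G50145 elevated CO2 30.185; PP2A ambient CO2 19.810; PP2A elevated CO2 20.230
ΔCt(ambient CO2) = 28.230 − 19.810 = 8.420
ΔCt(elevated CO2) = 30.185 − 20.230 = 9.955
ΔΔCt = 9.955 − 8.420 = 1.535
Fold change = 2^(−1.535) = 0.3451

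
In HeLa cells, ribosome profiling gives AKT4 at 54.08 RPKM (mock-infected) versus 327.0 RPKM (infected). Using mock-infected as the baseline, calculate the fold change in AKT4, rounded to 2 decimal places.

6.05

Fold change = 327.0 / 54.08 = 6.047
AKT4 is upregulated.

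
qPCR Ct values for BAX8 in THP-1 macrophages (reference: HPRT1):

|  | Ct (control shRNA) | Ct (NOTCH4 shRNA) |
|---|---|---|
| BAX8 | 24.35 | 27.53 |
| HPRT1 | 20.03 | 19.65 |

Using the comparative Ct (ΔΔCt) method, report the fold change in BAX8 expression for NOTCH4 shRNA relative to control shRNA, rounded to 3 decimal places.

ΔCt(control shRNA) = 24.350 − 20.030 = 4.320
ΔCt(NOTCH4 shRNA) = 27.530 − 19.650 = 7.880
ΔΔCt = 7.880 − 4.320 = 3.560
Fold change = 2^(−3.560) = 0.0848

0.085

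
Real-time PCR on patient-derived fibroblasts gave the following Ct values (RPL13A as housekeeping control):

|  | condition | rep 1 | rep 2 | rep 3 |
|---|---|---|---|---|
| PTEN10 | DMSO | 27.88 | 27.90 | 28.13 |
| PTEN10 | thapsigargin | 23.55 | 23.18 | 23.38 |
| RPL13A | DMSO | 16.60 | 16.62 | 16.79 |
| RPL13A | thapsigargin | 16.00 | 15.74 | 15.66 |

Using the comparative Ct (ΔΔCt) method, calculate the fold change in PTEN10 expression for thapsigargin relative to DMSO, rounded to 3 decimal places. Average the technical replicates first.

Mean Ct: PTEN10 DMSO 27.970; PTEN10 thapsigargin 23.370; RPL13A DMSO 16.670; RPL13A thapsigargin 15.800
ΔCt(DMSO) = 27.970 − 16.670 = 11.300
ΔCt(thapsigargin) = 23.370 − 15.800 = 7.570
ΔΔCt = 7.570 − 11.300 = -3.730
Fold change = 2^(−(-3.730)) = 2^3.730 = 13.2691

13.269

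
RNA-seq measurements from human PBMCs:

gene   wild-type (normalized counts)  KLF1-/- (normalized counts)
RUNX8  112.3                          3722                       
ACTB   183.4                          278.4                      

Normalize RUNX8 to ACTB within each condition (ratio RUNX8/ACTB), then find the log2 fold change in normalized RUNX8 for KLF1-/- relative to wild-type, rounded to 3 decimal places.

4.448

RUNX8/ACTB (wild-type) = 112.3 / 183.4 = 0.61232
RUNX8/ACTB (KLF1-/-) = 3722 / 278.4 = 13.369
Fold change = 13.369 / 0.61232 = 21.8337
log2(21.8337) = 4.4485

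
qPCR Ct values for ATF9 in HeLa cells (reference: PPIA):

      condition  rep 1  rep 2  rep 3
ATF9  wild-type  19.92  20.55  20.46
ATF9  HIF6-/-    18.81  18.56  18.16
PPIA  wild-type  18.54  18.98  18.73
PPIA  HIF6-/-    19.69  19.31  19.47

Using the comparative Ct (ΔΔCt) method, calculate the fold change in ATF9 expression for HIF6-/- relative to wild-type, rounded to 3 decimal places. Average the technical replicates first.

Mean Ct: ATF9 wild-type 20.310; ATF9 HIF6-/- 18.510; PPIA wild-type 18.750; PPIA HIF6-/- 19.490
ΔCt(wild-type) = 20.310 − 18.750 = 1.560
ΔCt(HIF6-/-) = 18.510 − 19.490 = -0.980
ΔΔCt = -0.980 − 1.560 = -2.540
Fold change = 2^(−(-2.540)) = 2^2.540 = 5.8159

5.816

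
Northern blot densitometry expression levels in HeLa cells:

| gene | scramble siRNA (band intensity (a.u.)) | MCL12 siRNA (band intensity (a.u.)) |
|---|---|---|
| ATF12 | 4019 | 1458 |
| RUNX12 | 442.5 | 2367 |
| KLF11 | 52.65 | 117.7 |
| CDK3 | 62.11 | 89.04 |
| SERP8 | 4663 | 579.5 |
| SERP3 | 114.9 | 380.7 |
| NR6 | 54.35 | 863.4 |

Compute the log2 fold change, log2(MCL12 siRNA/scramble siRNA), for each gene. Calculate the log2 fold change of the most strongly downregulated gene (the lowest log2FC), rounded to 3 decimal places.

log2(1458/4019) = -1.463  (ATF12)
log2(2367/442.5) = 2.419  (RUNX12)
log2(117.7/52.65) = 1.161  (KLF11)
log2(89.04/62.11) = 0.520  (CDK3)
log2(579.5/4663) = -3.008  (SERP8)
log2(380.7/114.9) = 1.728  (SERP3)
log2(863.4/54.35) = 3.990  (NR6)
SERP8 is most strongly downregulated.

-3.008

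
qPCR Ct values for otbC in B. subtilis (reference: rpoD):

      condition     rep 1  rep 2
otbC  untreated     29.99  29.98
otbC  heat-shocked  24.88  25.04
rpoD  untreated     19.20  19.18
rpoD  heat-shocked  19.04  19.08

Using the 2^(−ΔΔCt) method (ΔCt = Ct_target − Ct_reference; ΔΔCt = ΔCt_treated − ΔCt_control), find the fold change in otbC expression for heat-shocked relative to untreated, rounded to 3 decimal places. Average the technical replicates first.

29.754

Mean Ct: otbC untreated 29.985; otbC heat-shocked 24.960; rpoD untreated 19.190; rpoD heat-shocked 19.060
ΔCt(untreated) = 29.985 − 19.190 = 10.795
ΔCt(heat-shocked) = 24.960 − 19.060 = 5.900
ΔΔCt = 5.900 − 10.795 = -4.895
Fold change = 2^(−(-4.895)) = 2^4.895 = 29.7538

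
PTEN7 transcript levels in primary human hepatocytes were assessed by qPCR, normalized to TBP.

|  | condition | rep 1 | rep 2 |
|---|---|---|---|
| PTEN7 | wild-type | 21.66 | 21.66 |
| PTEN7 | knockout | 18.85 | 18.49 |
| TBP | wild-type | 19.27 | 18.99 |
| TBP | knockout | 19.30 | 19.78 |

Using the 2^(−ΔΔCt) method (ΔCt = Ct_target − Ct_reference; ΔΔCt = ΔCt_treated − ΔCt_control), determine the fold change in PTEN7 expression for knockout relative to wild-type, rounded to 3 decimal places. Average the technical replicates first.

Mean Ct: PTEN7 wild-type 21.660; PTEN7 knockout 18.670; TBP wild-type 19.130; TBP knockout 19.540
ΔCt(wild-type) = 21.660 − 19.130 = 2.530
ΔCt(knockout) = 18.670 − 19.540 = -0.870
ΔΔCt = -0.870 − 2.530 = -3.400
Fold change = 2^(−(-3.400)) = 2^3.400 = 10.5561

10.556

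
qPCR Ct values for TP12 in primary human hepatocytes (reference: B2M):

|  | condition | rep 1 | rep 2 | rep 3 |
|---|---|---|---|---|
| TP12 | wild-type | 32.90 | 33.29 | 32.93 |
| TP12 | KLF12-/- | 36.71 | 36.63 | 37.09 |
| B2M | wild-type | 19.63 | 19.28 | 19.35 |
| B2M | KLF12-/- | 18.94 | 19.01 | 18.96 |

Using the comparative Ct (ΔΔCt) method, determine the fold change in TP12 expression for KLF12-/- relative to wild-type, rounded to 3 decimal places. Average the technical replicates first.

Mean Ct: TP12 wild-type 33.040; TP12 KLF12-/- 36.810; B2M wild-type 19.420; B2M KLF12-/- 18.970
ΔCt(wild-type) = 33.040 − 19.420 = 13.620
ΔCt(KLF12-/-) = 36.810 − 18.970 = 17.840
ΔΔCt = 17.840 − 13.620 = 4.220
Fold change = 2^(−4.220) = 0.0537

0.054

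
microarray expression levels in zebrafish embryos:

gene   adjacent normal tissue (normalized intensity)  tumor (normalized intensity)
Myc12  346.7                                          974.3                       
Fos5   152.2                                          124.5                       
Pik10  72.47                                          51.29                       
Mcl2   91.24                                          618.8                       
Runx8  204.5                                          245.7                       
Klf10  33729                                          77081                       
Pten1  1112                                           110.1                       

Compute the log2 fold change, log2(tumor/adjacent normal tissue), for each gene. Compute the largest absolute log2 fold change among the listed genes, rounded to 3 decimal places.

3.336

log2(974.3/346.7) = 1.491  (Myc12)
log2(124.5/152.2) = -0.290  (Fos5)
log2(51.29/72.47) = -0.499  (Pik10)
log2(618.8/91.24) = 2.762  (Mcl2)
log2(245.7/204.5) = 0.265  (Runx8)
log2(77081/33729) = 1.192  (Klf10)
log2(110.1/1112) = -3.336  (Pten1)
The largest magnitude belongs to Pten1.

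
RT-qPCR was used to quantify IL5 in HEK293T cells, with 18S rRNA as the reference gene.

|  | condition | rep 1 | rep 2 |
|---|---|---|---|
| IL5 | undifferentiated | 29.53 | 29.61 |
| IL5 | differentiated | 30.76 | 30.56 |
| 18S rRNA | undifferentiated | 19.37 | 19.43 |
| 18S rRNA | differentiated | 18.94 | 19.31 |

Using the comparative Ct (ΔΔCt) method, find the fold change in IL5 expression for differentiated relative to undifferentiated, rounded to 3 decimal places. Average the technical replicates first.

0.388

Mean Ct: IL5 undifferentiated 29.570; IL5 differentiated 30.660; 18S rRNA undifferentiated 19.400; 18S rRNA differentiated 19.125
ΔCt(undifferentiated) = 29.570 − 19.400 = 10.170
ΔCt(differentiated) = 30.660 − 19.125 = 11.535
ΔΔCt = 11.535 − 10.170 = 1.365
Fold change = 2^(−1.365) = 0.3882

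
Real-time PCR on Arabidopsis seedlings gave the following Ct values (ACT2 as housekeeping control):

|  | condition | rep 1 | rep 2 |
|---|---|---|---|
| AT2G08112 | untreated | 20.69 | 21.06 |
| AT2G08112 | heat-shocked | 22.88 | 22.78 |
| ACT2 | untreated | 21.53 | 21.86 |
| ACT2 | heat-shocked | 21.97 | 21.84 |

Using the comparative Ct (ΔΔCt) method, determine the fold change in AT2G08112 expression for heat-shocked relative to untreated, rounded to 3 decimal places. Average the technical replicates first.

0.298

Mean Ct: AT2G08112 untreated 20.875; AT2G08112 heat-shocked 22.830; ACT2 untreated 21.695; ACT2 heat-shocked 21.905
ΔCt(untreated) = 20.875 − 21.695 = -0.820
ΔCt(heat-shocked) = 22.830 − 21.905 = 0.925
ΔΔCt = 0.925 − (-0.820) = 1.745
Fold change = 2^(−1.745) = 0.2983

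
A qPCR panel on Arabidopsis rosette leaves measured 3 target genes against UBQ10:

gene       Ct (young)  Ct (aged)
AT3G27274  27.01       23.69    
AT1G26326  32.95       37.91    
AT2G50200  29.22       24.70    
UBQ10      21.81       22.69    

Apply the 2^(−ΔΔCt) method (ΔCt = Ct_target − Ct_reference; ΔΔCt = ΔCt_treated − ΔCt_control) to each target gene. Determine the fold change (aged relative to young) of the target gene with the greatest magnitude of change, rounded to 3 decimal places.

42.224

AT3G27274: ΔΔCt = (23.69−22.69) − (27.01−21.81) = 1.00 − 5.20 = -4.20; fold change = 2^4.20 = 18.379
AT1G26326: ΔΔCt = (37.91−22.69) − (32.95−21.81) = 15.22 − 11.14 = 4.08; fold change = 2^-4.08 = 0.059
AT2G50200: ΔΔCt = (24.70−22.69) − (29.22−21.81) = 2.01 − 7.41 = -5.40; fold change = 2^5.40 = 42.224
AT2G50200 has the largest |ΔΔCt| = 5.40.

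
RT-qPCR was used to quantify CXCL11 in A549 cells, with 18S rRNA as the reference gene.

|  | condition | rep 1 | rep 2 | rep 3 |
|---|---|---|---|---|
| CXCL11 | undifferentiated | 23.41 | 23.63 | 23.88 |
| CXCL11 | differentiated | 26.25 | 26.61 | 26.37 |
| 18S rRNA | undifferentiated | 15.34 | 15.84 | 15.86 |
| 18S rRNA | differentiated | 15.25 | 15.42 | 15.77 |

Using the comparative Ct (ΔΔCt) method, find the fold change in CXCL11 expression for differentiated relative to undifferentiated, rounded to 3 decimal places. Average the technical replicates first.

Mean Ct: CXCL11 undifferentiated 23.640; CXCL11 differentiated 26.410; 18S rRNA undifferentiated 15.680; 18S rRNA differentiated 15.480
ΔCt(undifferentiated) = 23.640 − 15.680 = 7.960
ΔCt(differentiated) = 26.410 − 15.480 = 10.930
ΔΔCt = 10.930 − 7.960 = 2.970
Fold change = 2^(−2.970) = 0.1276

0.128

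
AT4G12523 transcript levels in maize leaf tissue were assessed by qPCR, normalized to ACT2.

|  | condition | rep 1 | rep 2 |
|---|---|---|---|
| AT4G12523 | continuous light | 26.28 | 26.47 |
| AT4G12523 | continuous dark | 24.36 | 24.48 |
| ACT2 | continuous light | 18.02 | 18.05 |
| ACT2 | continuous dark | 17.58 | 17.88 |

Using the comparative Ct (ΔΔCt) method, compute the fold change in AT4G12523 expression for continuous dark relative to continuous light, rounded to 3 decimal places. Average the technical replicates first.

Mean Ct: AT4G12523 continuous light 26.375; AT4G12523 continuous dark 24.420; ACT2 continuous light 18.035; ACT2 continuous dark 17.730
ΔCt(continuous light) = 26.375 − 18.035 = 8.340
ΔCt(continuous dark) = 24.420 − 17.730 = 6.690
ΔΔCt = 6.690 − 8.340 = -1.650
Fold change = 2^(−(-1.650)) = 2^1.650 = 3.1383

3.138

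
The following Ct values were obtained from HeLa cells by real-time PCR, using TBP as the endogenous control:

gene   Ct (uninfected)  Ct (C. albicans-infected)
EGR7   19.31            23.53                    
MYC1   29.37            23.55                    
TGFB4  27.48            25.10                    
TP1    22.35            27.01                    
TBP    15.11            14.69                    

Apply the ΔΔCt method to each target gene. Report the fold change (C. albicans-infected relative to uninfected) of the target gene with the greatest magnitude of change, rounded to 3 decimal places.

42.224

EGR7: ΔΔCt = (23.53−14.69) − (19.31−15.11) = 8.84 − 4.20 = 4.64; fold change = 2^-4.64 = 0.040
MYC1: ΔΔCt = (23.55−14.69) − (29.37−15.11) = 8.86 − 14.26 = -5.40; fold change = 2^5.40 = 42.224
TGFB4: ΔΔCt = (25.10−14.69) − (27.48−15.11) = 10.41 − 12.37 = -1.96; fold change = 2^1.96 = 3.891
TP1: ΔΔCt = (27.01−14.69) − (22.35−15.11) = 12.32 − 7.24 = 5.08; fold change = 2^-5.08 = 0.030
MYC1 has the largest |ΔΔCt| = 5.40.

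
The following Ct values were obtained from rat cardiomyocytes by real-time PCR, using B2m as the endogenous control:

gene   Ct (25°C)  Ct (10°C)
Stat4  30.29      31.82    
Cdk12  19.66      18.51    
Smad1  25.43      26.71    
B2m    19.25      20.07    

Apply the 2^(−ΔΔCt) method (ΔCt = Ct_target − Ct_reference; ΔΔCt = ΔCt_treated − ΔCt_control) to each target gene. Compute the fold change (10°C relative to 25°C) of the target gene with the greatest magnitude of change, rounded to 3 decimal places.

3.918

Stat4: ΔΔCt = (31.82−20.07) − (30.29−19.25) = 11.75 − 11.04 = 0.71; fold change = 2^-0.71 = 0.611
Cdk12: ΔΔCt = (18.51−20.07) − (19.66−19.25) = -1.56 − 0.41 = -1.97; fold change = 2^1.97 = 3.918
Smad1: ΔΔCt = (26.71−20.07) − (25.43−19.25) = 6.64 − 6.18 = 0.46; fold change = 2^-0.46 = 0.727
Cdk12 has the largest |ΔΔCt| = 1.97.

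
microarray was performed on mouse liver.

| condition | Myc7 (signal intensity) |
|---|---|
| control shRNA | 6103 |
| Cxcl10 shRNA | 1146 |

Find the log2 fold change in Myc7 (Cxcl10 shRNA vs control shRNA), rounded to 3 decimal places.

-2.413

Fold change = 1146 / 6103 = 0.1878
log2(0.1878) = -2.4129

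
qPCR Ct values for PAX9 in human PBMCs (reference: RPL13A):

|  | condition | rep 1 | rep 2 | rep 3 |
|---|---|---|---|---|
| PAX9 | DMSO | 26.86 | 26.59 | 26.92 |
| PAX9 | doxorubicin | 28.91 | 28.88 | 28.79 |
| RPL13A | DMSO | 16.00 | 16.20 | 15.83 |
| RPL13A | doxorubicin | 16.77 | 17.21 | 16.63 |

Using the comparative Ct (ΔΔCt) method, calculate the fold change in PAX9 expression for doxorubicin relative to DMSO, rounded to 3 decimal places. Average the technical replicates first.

Mean Ct: PAX9 DMSO 26.790; PAX9 doxorubicin 28.860; RPL13A DMSO 16.010; RPL13A doxorubicin 16.870
ΔCt(DMSO) = 26.790 − 16.010 = 10.780
ΔCt(doxorubicin) = 28.860 − 16.870 = 11.990
ΔΔCt = 11.990 − 10.780 = 1.210
Fold change = 2^(−1.210) = 0.4323

0.432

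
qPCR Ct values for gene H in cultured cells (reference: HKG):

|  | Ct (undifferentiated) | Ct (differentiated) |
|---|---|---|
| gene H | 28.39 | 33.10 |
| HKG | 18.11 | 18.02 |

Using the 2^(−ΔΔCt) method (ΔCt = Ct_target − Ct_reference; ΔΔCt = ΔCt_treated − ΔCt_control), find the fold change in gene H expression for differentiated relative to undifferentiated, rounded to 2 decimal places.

0.04

ΔCt(undifferentiated) = 28.390 − 18.110 = 10.280
ΔCt(differentiated) = 33.100 − 18.020 = 15.080
ΔΔCt = 15.080 − 10.280 = 4.800
Fold change = 2^(−4.800) = 0.036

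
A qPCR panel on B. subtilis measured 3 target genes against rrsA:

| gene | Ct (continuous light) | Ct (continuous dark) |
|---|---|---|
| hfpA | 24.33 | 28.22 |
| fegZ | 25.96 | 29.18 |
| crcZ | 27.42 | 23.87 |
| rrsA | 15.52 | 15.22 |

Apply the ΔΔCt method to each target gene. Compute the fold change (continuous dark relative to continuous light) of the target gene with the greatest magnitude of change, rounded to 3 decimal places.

0.055

hfpA: ΔΔCt = (28.22−15.22) − (24.33−15.52) = 13.00 − 8.81 = 4.19; fold change = 2^-4.19 = 0.055
fegZ: ΔΔCt = (29.18−15.22) − (25.96−15.52) = 13.96 − 10.44 = 3.52; fold change = 2^-3.52 = 0.087
crcZ: ΔΔCt = (23.87−15.22) − (27.42−15.52) = 8.65 − 11.90 = -3.25; fold change = 2^3.25 = 9.514
hfpA has the largest |ΔΔCt| = 4.19.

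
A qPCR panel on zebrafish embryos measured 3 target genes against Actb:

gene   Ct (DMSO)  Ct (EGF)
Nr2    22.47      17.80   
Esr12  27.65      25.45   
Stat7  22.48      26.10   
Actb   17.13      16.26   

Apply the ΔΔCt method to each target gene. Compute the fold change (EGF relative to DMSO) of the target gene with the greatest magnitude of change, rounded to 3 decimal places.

0.045

Nr2: ΔΔCt = (17.80−16.26) − (22.47−17.13) = 1.54 − 5.34 = -3.80; fold change = 2^3.80 = 13.929
Esr12: ΔΔCt = (25.45−16.26) − (27.65−17.13) = 9.19 − 10.52 = -1.33; fold change = 2^1.33 = 2.514
Stat7: ΔΔCt = (26.10−16.26) − (22.48−17.13) = 9.84 − 5.35 = 4.49; fold change = 2^-4.49 = 0.045
Stat7 has the largest |ΔΔCt| = 4.49.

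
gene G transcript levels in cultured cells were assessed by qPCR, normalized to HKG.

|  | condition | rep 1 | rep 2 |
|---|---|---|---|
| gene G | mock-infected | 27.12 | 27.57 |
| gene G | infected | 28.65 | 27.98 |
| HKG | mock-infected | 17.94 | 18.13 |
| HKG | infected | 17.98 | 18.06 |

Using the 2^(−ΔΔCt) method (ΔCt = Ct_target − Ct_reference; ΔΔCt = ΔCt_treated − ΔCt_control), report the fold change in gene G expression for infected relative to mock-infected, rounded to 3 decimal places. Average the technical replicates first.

Mean Ct: gene G mock-infected 27.345; gene G infected 28.315; HKG mock-infected 18.035; HKG infected 18.020
ΔCt(mock-infected) = 27.345 − 18.035 = 9.310
ΔCt(infected) = 28.315 − 18.020 = 10.295
ΔΔCt = 10.295 − 9.310 = 0.985
Fold change = 2^(−0.985) = 0.5052

0.505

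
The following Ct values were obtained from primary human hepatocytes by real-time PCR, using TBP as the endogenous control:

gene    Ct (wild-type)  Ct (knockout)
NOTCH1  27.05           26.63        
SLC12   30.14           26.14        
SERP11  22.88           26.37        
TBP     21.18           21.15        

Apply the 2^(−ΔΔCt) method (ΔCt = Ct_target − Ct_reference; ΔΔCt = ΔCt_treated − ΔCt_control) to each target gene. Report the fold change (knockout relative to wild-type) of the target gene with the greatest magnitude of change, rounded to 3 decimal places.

NOTCH1: ΔΔCt = (26.63−21.15) − (27.05−21.18) = 5.48 − 5.87 = -0.39; fold change = 2^0.39 = 1.310
SLC12: ΔΔCt = (26.14−21.15) − (30.14−21.18) = 4.99 − 8.96 = -3.97; fold change = 2^3.97 = 15.671
SERP11: ΔΔCt = (26.37−21.15) − (22.88−21.18) = 5.22 − 1.70 = 3.52; fold change = 2^-3.52 = 0.087
SLC12 has the largest |ΔΔCt| = 3.97.

15.671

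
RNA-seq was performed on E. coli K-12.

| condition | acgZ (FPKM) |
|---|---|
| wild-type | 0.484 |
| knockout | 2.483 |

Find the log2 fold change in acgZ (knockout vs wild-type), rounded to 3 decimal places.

2.359

Fold change = 2.483 / 0.484 = 5.1302
log2(5.1302) = 2.3590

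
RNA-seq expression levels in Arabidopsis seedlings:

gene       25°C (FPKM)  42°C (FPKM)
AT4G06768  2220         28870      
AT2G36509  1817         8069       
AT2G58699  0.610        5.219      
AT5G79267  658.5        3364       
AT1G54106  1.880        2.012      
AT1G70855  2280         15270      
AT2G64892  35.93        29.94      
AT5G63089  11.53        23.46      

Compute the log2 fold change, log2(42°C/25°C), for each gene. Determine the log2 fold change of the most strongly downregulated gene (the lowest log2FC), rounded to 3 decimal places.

log2(28870/2220) = 3.701  (AT4G06768)
log2(8069/1817) = 2.151  (AT2G36509)
log2(5.219/0.610) = 3.097  (AT2G58699)
log2(3364/658.5) = 2.353  (AT5G79267)
log2(2.012/1.880) = 0.098  (AT1G54106)
log2(15270/2280) = 2.744  (AT1G70855)
log2(29.94/35.93) = -0.263  (AT2G64892)
log2(23.46/11.53) = 1.025  (AT5G63089)
AT2G64892 is most strongly downregulated.

-0.263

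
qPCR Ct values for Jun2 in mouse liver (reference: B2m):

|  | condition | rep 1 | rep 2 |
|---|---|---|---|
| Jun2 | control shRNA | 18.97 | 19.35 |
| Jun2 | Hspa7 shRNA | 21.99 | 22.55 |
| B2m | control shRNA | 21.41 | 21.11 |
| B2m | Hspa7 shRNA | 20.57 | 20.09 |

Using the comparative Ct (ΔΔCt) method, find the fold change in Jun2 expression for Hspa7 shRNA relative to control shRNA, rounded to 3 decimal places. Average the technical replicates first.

0.061

Mean Ct: Jun2 control shRNA 19.160; Jun2 Hspa7 shRNA 22.270; B2m control shRNA 21.260; B2m Hspa7 shRNA 20.330
ΔCt(control shRNA) = 19.160 − 21.260 = -2.100
ΔCt(Hspa7 shRNA) = 22.270 − 20.330 = 1.940
ΔΔCt = 1.940 − (-2.100) = 4.040
Fold change = 2^(−4.040) = 0.0608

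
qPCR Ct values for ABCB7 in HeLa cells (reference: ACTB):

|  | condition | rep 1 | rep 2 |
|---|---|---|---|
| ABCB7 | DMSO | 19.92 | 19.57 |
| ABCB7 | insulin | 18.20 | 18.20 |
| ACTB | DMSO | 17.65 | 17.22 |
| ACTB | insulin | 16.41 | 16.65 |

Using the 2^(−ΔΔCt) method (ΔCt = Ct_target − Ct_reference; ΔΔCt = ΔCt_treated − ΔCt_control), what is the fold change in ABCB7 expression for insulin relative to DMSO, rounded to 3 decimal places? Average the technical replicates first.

1.558

Mean Ct: ABCB7 DMSO 19.745; ABCB7 insulin 18.200; ACTB DMSO 17.435; ACTB insulin 16.530
ΔCt(DMSO) = 19.745 − 17.435 = 2.310
ΔCt(insulin) = 18.200 − 16.530 = 1.670
ΔΔCt = 1.670 − 2.310 = -0.640
Fold change = 2^(−(-0.640)) = 2^0.640 = 1.5583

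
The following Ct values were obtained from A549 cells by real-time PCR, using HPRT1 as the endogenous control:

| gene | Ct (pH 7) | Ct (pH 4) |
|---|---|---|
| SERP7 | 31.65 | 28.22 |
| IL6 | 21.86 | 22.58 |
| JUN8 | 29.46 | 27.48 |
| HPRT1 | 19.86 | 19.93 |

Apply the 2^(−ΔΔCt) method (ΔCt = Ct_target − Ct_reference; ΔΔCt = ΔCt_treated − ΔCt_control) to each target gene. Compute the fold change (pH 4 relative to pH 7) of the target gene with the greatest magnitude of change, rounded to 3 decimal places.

11.314

SERP7: ΔΔCt = (28.22−19.93) − (31.65−19.86) = 8.29 − 11.79 = -3.50; fold change = 2^3.50 = 11.314
IL6: ΔΔCt = (22.58−19.93) − (21.86−19.86) = 2.65 − 2.00 = 0.65; fold change = 2^-0.65 = 0.637
JUN8: ΔΔCt = (27.48−19.93) − (29.46−19.86) = 7.55 − 9.60 = -2.05; fold change = 2^2.05 = 4.141
SERP7 has the largest |ΔΔCt| = 3.50.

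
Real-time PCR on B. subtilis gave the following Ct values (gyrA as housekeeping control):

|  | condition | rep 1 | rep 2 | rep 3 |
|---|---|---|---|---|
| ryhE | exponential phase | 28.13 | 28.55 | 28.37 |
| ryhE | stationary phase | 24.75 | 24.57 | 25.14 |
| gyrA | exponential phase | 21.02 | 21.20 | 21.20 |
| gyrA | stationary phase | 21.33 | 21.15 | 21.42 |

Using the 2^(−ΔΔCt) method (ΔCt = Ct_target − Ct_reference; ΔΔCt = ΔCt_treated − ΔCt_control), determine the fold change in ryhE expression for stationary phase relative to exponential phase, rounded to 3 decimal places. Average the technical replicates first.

Mean Ct: ryhE exponential phase 28.350; ryhE stationary phase 24.820; gyrA exponential phase 21.140; gyrA stationary phase 21.300
ΔCt(exponential phase) = 28.350 − 21.140 = 7.210
ΔCt(stationary phase) = 24.820 − 21.300 = 3.520
ΔΔCt = 3.520 − 7.210 = -3.690
Fold change = 2^(−(-3.690)) = 2^3.690 = 12.9063

12.906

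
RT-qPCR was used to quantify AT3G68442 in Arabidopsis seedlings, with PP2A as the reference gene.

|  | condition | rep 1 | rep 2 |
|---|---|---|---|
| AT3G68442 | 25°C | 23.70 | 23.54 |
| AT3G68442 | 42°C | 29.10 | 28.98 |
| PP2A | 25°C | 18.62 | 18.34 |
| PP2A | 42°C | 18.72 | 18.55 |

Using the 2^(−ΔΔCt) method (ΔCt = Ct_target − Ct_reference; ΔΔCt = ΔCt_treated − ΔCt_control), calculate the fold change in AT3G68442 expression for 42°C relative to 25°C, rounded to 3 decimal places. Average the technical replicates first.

Mean Ct: AT3G68442 25°C 23.620; AT3G68442 42°C 29.040; PP2A 25°C 18.480; PP2A 42°C 18.635
ΔCt(25°C) = 23.620 − 18.480 = 5.140
ΔCt(42°C) = 29.040 − 18.635 = 10.405
ΔΔCt = 10.405 − 5.140 = 5.265
Fold change = 2^(−5.265) = 0.0260

0.026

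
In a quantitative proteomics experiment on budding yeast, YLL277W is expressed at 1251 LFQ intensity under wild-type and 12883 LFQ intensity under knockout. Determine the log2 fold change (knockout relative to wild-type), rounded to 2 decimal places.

3.36

Fold change = 12883 / 1251 = 10.2982
log2(10.2982) = 3.364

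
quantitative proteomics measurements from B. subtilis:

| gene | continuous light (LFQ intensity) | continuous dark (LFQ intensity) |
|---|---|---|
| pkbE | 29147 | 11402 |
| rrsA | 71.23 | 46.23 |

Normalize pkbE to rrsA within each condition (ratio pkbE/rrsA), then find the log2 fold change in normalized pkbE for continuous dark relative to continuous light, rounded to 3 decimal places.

-0.730

pkbE/rrsA (continuous light) = 29147 / 71.23 = 409.2
pkbE/rrsA (continuous dark) = 11402 / 46.23 = 246.64
Fold change = 246.64 / 409.2 = 0.6027
log2(0.6027) = -0.7304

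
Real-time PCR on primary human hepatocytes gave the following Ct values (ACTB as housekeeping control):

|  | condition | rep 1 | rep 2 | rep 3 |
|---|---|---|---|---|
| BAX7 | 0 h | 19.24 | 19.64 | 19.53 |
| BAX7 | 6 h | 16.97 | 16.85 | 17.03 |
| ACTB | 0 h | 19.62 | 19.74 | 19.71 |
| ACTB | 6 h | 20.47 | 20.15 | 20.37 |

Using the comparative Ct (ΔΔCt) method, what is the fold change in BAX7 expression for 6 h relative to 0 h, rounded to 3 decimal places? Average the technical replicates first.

Mean Ct: BAX7 0 h 19.470; BAX7 6 h 16.950; ACTB 0 h 19.690; ACTB 6 h 20.330
ΔCt(0 h) = 19.470 − 19.690 = -0.220
ΔCt(6 h) = 16.950 − 20.330 = -3.380
ΔΔCt = -3.380 − (-0.220) = -3.160
Fold change = 2^(−(-3.160)) = 2^3.160 = 8.9383

8.938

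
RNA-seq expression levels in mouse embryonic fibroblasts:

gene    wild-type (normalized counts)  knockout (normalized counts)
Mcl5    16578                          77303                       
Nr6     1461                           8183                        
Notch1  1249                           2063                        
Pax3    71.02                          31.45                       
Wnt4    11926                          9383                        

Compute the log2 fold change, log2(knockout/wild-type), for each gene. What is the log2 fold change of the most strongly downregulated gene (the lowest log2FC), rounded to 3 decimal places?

log2(77303/16578) = 2.221  (Mcl5)
log2(8183/1461) = 2.486  (Nr6)
log2(2063/1249) = 0.724  (Notch1)
log2(31.45/71.02) = -1.175  (Pax3)
log2(9383/11926) = -0.346  (Wnt4)
Pax3 is most strongly downregulated.

-1.175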